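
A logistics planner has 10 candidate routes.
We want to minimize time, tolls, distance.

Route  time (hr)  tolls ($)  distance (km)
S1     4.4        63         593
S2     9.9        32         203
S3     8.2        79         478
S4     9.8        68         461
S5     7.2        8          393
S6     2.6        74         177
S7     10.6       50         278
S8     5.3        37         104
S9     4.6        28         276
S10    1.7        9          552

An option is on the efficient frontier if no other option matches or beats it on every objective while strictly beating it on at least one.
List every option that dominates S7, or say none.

S2, S8, S9

S2: time 9.9≤10.6, tolls 32≤50, distance 203≤278 — dominates S7.
S8: time 5.3≤10.6, tolls 37≤50, distance 104≤278 — dominates S7.
S9: time 4.6≤10.6, tolls 28≤50, distance 276≤278 — dominates S7.
Others (S1, S3, S4, S5, S6, S10) are each worse than S7 on at least one objective.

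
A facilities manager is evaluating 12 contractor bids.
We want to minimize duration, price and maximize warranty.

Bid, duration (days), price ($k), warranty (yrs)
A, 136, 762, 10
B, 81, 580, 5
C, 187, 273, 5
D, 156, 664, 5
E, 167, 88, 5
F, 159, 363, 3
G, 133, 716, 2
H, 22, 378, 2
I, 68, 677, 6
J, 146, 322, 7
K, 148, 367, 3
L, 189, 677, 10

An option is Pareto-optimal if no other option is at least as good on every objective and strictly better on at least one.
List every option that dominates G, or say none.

B, H, I

B: duration 81≤133, price 580≤716, warranty 5≥2 — dominates G.
H: duration 22≤133, price 378≤716, warranty 2≥2 — dominates G.
I: duration 68≤133, price 677≤716, warranty 6≥2 — dominates G.
Others (A, C, D, E, F, J, K, L) are each worse than G on at least one objective.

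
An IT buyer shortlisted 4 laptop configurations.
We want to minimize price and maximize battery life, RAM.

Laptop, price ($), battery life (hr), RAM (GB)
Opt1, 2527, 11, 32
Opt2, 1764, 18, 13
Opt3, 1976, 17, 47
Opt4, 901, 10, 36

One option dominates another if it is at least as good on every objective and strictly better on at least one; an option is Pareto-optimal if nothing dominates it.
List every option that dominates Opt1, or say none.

Opt3: price 1976≤2527, battery life 17≥11, RAM 47≥32 — dominates Opt1.
Others (Opt2, Opt4) are each worse than Opt1 on at least one objective.

Opt3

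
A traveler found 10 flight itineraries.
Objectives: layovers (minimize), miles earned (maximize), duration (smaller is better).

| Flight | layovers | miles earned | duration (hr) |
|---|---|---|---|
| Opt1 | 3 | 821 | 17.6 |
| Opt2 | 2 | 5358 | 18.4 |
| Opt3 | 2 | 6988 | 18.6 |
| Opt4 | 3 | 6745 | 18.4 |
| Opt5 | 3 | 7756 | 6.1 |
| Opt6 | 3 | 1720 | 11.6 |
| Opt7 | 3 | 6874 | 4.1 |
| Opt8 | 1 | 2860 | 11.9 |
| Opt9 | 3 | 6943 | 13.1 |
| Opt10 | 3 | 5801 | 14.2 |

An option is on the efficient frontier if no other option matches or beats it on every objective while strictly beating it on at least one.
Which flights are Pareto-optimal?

Opt1: dominated by Opt5 (layovers 3≤3, miles earned 7756≥821, duration 6.1≤17.6).
Opt2: not dominated.
Opt3: not dominated.
Opt4: dominated by Opt5 (layovers 3≤3, miles earned 7756≥6745, duration 6.1≤18.4).
Opt5: not dominated (best miles earned).
Opt6: dominated by Opt5 (layovers 3≤3, miles earned 7756≥1720, duration 6.1≤11.6).
Opt7: not dominated (best duration).
Opt8: not dominated (best layovers).
Opt9: dominated by Opt5 (layovers 3≤3, miles earned 7756≥6943, duration 6.1≤13.1).
Opt10: dominated by Opt5 (layovers 3≤3, miles earned 7756≥5801, duration 6.1≤14.2).

Opt2, Opt3, Opt5, Opt7, Opt8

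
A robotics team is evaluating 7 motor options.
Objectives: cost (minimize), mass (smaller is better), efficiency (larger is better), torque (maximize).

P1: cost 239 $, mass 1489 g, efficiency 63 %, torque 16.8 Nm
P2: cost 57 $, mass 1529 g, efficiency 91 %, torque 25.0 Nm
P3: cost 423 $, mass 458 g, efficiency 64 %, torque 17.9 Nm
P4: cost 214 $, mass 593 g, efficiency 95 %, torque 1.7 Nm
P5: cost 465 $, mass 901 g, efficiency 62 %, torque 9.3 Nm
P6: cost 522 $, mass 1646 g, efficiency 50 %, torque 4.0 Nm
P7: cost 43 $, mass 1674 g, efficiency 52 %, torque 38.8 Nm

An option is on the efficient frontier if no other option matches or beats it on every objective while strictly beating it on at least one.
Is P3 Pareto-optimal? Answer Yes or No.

P1: worse on mass (1489 vs 458).
P2: worse on mass (1529 vs 458).
P4: worse on mass (593 vs 458).
P5: worse on cost (465 vs 423).
P6: worse on cost (522 vs 423).
P7: worse on mass (1674 vs 458).
No option is at least as good as P3 on every objective and strictly better on one.

Yes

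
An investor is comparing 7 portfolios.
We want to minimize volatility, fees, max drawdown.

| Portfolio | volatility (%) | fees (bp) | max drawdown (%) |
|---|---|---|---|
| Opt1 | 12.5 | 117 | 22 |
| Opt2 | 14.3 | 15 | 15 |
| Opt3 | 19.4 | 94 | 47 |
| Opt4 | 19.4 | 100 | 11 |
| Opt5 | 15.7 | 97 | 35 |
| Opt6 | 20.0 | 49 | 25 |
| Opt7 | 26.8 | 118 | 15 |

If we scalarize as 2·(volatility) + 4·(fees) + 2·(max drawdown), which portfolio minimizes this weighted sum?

Opt2

Opt1: 2·12.5 + 4·117 + 2·22 = 537.0
Opt2: 2·14.3 + 4·15 + 2·15 = 118.6
Opt3: 2·19.4 + 4·94 + 2·47 = 508.8
Opt4: 2·19.4 + 4·100 + 2·11 = 460.8
Opt5: 2·15.7 + 4·97 + 2·35 = 489.4
Opt6: 2·20.0 + 4·49 + 2·25 = 286.0
Opt7: 2·26.8 + 4·118 + 2·15 = 555.6
Lowest: Opt2 at 118.6.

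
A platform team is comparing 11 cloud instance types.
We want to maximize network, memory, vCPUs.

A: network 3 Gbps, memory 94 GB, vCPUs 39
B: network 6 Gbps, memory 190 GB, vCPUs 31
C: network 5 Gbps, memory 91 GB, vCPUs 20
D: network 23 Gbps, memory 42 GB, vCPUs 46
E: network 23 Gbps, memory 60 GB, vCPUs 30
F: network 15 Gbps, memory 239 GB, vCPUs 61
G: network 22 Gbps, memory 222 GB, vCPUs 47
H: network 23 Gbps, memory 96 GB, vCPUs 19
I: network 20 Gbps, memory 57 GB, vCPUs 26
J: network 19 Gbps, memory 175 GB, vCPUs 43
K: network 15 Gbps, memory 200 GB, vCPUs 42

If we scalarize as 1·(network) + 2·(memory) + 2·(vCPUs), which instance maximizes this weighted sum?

F

A: 1·3 + 2·94 + 2·39 = 269
B: 1·6 + 2·190 + 2·31 = 448
C: 1·5 + 2·91 + 2·20 = 227
D: 1·23 + 2·42 + 2·46 = 199
E: 1·23 + 2·60 + 2·30 = 203
F: 1·15 + 2·239 + 2·61 = 615
G: 1·22 + 2·222 + 2·47 = 560
H: 1·23 + 2·96 + 2·19 = 253
I: 1·20 + 2·57 + 2·26 = 186
J: 1·19 + 2·175 + 2·43 = 455
K: 1·15 + 2·200 + 2·42 = 499
Highest: F at 615.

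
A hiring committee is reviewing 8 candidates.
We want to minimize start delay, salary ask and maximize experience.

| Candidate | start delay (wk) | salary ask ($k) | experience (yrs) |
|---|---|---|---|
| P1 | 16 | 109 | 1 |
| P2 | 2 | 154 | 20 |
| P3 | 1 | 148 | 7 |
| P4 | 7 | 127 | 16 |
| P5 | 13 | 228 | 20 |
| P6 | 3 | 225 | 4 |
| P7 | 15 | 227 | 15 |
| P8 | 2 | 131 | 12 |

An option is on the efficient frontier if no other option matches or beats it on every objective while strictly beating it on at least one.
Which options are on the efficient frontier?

P1, P2, P3, P4, P8

P1: not dominated (best salary ask).
P2: not dominated.
P3: not dominated (best start delay).
P4: not dominated.
P5: dominated by P2 (start delay 2≤13, salary ask 154≤228, experience 20≥20).
P6: dominated by P2 (start delay 2≤3, salary ask 154≤225, experience 20≥4).
P7: dominated by P2 (start delay 2≤15, salary ask 154≤227, experience 20≥15).
P8: not dominated.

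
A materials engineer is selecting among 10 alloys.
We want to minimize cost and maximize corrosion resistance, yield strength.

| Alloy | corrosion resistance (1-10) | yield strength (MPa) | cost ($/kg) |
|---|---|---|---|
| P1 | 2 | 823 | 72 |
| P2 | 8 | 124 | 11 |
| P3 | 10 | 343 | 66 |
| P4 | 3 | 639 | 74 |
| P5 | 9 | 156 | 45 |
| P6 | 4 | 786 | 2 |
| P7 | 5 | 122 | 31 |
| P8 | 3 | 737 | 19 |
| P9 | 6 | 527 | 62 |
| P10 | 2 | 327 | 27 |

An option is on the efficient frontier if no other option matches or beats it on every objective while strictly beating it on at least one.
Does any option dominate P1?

No

P2: worse on yield strength (124 vs 823).
P3: worse on yield strength (343 vs 823).
P4: worse on yield strength (639 vs 823).
P5: worse on yield strength (156 vs 823).
P6: worse on yield strength (786 vs 823).
P7: worse on yield strength (122 vs 823).
P8: worse on yield strength (737 vs 823).
P9: worse on yield strength (527 vs 823).
P10: worse on yield strength (327 vs 823).
No option is at least as good as P1 on every objective and strictly better on one.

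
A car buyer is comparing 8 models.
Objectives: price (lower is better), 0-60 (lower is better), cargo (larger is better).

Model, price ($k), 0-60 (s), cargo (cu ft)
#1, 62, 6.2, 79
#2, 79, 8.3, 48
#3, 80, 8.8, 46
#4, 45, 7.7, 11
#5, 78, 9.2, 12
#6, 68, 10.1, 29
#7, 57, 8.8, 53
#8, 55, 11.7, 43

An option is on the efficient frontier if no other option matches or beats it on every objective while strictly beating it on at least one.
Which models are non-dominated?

#1, #4, #7, #8

#1: not dominated (best 0-60).
#2: dominated by #1 (price 62≤79, 0-60 6.2≤8.3, cargo 79≥48).
#3: dominated by #1 (price 62≤80, 0-60 6.2≤8.8, cargo 79≥46).
#4: not dominated (best price).
#5: dominated by #1 (price 62≤78, 0-60 6.2≤9.2, cargo 79≥12).
#6: dominated by #1 (price 62≤68, 0-60 6.2≤10.1, cargo 79≥29).
#7: not dominated.
#8: not dominated.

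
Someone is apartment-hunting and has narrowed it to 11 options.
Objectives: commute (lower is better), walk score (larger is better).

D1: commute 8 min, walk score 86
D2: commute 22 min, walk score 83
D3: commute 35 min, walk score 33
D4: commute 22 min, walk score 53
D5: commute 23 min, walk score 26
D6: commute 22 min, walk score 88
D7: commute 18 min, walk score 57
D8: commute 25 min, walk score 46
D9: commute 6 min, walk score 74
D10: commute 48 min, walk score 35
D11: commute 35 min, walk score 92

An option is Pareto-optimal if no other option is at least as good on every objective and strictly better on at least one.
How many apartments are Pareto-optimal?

D1: not dominated.
D2: dominated by D1 (commute 8≤22, walk score 86≥83).
D3: dominated by D1 (commute 8≤35, walk score 86≥33).
D4: dominated by D1 (commute 8≤22, walk score 86≥53).
D5: dominated by D1 (commute 8≤23, walk score 86≥26).
D6: not dominated.
D7: dominated by D1 (commute 8≤18, walk score 86≥57).
D8: dominated by D1 (commute 8≤25, walk score 86≥46).
D9: not dominated (best commute).
D10: dominated by D1 (commute 8≤48, walk score 86≥35).
D11: not dominated (best walk score).
Pareto-optimal: D1, D6, D9, D11 → 4.

4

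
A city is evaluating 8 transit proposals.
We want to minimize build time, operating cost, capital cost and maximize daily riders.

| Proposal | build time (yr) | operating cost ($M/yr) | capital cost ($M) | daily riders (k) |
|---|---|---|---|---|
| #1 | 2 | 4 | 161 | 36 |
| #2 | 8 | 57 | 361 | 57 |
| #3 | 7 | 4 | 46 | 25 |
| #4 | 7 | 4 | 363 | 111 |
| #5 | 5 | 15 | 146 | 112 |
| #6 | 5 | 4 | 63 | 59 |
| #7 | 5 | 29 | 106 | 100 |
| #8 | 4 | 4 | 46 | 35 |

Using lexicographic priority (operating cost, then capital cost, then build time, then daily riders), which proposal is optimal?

First minimize operating cost: best is 4, kept {#1, #3, #4, #6, #8}.
Then minimize capital cost: best is 46, kept {#3, #8}.
Then minimize build time: best is 4, kept {#8}.

#8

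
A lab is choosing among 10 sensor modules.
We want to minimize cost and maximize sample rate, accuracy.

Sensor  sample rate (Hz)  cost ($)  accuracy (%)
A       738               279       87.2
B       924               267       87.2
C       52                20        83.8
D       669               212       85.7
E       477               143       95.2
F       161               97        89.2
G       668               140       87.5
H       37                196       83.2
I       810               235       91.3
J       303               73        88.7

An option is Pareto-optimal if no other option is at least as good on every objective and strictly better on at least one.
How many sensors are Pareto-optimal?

A: dominated by B (sample rate 924≥738, cost 267≤279, accuracy 87.2≥87.2).
B: not dominated (best sample rate).
C: not dominated (best cost).
D: not dominated.
E: not dominated (best accuracy).
F: not dominated.
G: not dominated.
H: dominated by C (sample rate 52≥37, cost 20≤196, accuracy 83.8≥83.2).
I: not dominated.
J: not dominated.
Pareto-optimal: B, C, D, E, F, G, I, J → 8.

8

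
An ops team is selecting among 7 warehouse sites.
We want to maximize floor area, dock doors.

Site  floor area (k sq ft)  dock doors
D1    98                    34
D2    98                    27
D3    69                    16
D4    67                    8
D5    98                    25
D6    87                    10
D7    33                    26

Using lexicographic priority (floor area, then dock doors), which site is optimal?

First maximize floor area: best is 98, kept {D1, D2, D5}.
Then maximize dock doors: best is 34, kept {D1}.

D1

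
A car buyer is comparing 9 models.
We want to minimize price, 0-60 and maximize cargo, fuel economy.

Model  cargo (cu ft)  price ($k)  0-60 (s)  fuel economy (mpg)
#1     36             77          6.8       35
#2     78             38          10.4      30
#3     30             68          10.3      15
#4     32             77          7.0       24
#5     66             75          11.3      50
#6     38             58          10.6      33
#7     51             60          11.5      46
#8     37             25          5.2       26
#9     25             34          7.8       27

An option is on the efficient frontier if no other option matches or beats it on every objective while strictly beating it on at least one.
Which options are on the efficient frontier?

#1, #2, #5, #6, #7, #8, #9

#1: not dominated.
#2: not dominated (best cargo).
#3: dominated by #8 (cargo 37≥30, price 25≤68, 0-60 5.2≤10.3, fuel economy 26≥15).
#4: dominated by #1 (cargo 36≥32, price 77≤77, 0-60 6.8≤7.0, fuel economy 35≥24).
#5: not dominated (best fuel economy).
#6: not dominated.
#7: not dominated.
#8: not dominated (best price).
#9: not dominated.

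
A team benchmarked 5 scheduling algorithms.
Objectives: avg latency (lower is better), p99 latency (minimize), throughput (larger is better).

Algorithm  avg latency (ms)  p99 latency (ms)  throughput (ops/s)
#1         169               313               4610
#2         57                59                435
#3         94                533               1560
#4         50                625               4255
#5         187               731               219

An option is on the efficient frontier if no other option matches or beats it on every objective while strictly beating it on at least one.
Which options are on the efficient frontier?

#1, #2, #3, #4

#1: not dominated (best throughput).
#2: not dominated (best p99 latency).
#3: not dominated.
#4: not dominated (best avg latency).
#5: dominated by #1 (avg latency 169≤187, p99 latency 313≤731, throughput 4610≥219).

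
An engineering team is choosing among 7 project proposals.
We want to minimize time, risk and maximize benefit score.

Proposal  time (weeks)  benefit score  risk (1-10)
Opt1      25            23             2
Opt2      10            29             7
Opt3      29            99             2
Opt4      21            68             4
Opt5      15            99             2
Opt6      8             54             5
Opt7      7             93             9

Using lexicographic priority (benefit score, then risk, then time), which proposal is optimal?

Opt5

First maximize benefit score: best is 99, kept {Opt3, Opt5}.
Then minimize risk: best is 2, kept {Opt3, Opt5}.
Then minimize time: best is 15, kept {Opt5}.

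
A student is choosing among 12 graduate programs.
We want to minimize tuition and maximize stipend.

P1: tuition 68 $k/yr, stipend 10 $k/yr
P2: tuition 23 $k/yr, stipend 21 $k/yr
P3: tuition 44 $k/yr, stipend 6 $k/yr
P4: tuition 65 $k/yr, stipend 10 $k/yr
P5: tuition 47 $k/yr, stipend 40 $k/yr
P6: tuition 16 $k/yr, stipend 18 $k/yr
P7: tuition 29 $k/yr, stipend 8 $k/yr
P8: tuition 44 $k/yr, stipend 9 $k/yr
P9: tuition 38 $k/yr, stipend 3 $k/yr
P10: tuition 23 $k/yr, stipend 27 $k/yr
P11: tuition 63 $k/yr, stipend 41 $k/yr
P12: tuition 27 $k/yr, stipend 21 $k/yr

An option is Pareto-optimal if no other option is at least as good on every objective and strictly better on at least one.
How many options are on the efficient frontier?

4

P1: dominated by P2 (tuition 23≤68, stipend 21≥10).
P2: dominated by P10 (tuition 23≤23, stipend 27≥21).
P3: dominated by P2 (tuition 23≤44, stipend 21≥6).
P4: dominated by P2 (tuition 23≤65, stipend 21≥10).
P5: not dominated.
P6: not dominated (best tuition).
P7: dominated by P2 (tuition 23≤29, stipend 21≥8).
P8: dominated by P2 (tuition 23≤44, stipend 21≥9).
P9: dominated by P2 (tuition 23≤38, stipend 21≥3).
P10: not dominated.
P11: not dominated (best stipend).
P12: dominated by P2 (tuition 23≤27, stipend 21≥21).
Pareto-optimal: P5, P6, P10, P11 → 4.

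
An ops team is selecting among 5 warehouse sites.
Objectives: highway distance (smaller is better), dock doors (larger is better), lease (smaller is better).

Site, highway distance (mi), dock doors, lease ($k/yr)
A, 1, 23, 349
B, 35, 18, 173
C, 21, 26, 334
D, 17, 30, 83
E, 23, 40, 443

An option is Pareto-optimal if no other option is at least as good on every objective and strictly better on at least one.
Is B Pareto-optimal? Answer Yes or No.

No

D vs B: highway distance 17≤35, dock doors 30≥18, lease 83≤173 — D is at least as good on every objective and strictly better on at least one, so D dominates B.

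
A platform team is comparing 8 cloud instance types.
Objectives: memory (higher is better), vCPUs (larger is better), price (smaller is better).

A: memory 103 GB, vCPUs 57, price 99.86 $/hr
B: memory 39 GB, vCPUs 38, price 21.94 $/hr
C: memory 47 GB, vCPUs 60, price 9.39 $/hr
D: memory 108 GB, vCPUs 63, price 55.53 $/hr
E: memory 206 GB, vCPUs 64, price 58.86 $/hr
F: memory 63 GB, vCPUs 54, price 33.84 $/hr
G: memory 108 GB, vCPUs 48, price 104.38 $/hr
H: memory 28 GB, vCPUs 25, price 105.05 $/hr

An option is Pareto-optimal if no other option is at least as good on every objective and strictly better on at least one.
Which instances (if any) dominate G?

D, E

D: memory 108≥108, vCPUs 63≥48, price 55.53≤104.38 — dominates G.
E: memory 206≥108, vCPUs 64≥48, price 58.86≤104.38 — dominates G.
Others (A, B, C, F, H) are each worse than G on at least one objective.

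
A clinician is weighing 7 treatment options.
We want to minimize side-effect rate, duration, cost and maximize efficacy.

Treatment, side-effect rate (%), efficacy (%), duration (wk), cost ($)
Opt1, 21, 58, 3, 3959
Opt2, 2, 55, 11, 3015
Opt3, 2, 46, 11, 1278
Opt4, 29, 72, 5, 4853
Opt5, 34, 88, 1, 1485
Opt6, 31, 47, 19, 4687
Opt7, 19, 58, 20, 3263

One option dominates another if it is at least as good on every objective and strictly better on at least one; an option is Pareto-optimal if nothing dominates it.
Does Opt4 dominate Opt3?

Opt4 vs Opt3: Opt4 is worse on side-effect rate (29 vs 2), so it does not dominate Opt3.

No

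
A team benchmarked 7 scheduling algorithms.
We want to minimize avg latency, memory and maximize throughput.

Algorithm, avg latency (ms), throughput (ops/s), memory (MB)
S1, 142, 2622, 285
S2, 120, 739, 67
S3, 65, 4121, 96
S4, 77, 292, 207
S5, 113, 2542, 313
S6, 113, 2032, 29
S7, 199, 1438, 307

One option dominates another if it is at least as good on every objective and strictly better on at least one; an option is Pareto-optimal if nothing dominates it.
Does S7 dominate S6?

No

S7 vs S6: S7 is worse on avg latency (199 vs 113), so it does not dominate S6.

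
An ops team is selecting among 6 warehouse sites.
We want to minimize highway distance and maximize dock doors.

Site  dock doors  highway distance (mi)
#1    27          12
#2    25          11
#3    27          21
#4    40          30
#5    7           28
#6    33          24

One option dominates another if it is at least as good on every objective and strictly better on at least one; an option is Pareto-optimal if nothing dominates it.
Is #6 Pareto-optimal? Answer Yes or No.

#1: worse on dock doors (27 vs 33).
#2: worse on dock doors (25 vs 33).
#3: worse on dock doors (27 vs 33).
#4: worse on highway distance (30 vs 24).
#5: worse on dock doors (7 vs 33).
No option is at least as good as #6 on every objective and strictly better on one.

Yes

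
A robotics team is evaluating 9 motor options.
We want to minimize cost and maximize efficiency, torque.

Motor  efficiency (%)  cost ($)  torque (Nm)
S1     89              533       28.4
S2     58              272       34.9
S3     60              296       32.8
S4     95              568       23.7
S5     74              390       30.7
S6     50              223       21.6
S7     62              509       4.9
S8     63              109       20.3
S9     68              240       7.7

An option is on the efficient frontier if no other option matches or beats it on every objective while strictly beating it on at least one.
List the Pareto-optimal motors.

S1, S2, S3, S4, S5, S6, S8, S9

S1: not dominated.
S2: not dominated (best torque).
S3: not dominated.
S4: not dominated (best efficiency).
S5: not dominated.
S6: not dominated.
S7: dominated by S5 (efficiency 74≥62, cost 390≤509, torque 30.7≥4.9).
S8: not dominated (best cost).
S9: not dominated.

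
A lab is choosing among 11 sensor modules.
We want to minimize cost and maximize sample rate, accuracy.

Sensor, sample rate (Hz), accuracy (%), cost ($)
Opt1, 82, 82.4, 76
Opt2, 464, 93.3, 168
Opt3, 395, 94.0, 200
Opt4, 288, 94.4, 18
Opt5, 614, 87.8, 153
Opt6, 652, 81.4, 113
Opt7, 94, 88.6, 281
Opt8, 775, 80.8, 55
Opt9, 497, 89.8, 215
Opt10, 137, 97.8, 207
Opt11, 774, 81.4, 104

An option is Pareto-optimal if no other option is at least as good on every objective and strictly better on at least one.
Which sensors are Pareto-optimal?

Opt2, Opt3, Opt4, Opt5, Opt8, Opt9, Opt10, Opt11

Opt1: dominated by Opt4 (sample rate 288≥82, accuracy 94.4≥82.4, cost 18≤76).
Opt2: not dominated.
Opt3: not dominated.
Opt4: not dominated (best cost).
Opt5: not dominated.
Opt6: dominated by Opt11 (sample rate 774≥652, accuracy 81.4≥81.4, cost 104≤113).
Opt7: dominated by Opt2 (sample rate 464≥94, accuracy 93.3≥88.6, cost 168≤281).
Opt8: not dominated (best sample rate).
Opt9: not dominated.
Opt10: not dominated (best accuracy).
Opt11: not dominated.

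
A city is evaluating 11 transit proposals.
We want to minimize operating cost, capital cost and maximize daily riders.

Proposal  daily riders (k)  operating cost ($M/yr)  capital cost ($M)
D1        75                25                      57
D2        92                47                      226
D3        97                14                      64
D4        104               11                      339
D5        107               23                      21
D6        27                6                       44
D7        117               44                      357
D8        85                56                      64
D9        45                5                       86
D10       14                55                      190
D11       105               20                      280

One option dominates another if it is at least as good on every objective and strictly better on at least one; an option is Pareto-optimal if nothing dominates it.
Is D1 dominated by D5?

Yes

D5 vs D1: daily riders 107≥75, operating cost 23≤25, capital cost 21≤57 — D5 is at least as good on every objective with at least one strict improvement.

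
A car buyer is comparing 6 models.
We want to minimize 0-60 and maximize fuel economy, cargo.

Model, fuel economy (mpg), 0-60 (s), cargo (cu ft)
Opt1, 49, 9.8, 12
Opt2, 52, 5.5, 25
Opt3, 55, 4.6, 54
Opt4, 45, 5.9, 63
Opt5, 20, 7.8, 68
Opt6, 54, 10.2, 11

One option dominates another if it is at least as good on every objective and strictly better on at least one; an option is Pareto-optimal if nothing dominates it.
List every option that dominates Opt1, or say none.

Opt2: fuel economy 52≥49, 0-60 5.5≤9.8, cargo 25≥12 — dominates Opt1.
Opt3: fuel economy 55≥49, 0-60 4.6≤9.8, cargo 54≥12 — dominates Opt1.
Others (Opt4, Opt5, Opt6) are each worse than Opt1 on at least one objective.

Opt2, Opt3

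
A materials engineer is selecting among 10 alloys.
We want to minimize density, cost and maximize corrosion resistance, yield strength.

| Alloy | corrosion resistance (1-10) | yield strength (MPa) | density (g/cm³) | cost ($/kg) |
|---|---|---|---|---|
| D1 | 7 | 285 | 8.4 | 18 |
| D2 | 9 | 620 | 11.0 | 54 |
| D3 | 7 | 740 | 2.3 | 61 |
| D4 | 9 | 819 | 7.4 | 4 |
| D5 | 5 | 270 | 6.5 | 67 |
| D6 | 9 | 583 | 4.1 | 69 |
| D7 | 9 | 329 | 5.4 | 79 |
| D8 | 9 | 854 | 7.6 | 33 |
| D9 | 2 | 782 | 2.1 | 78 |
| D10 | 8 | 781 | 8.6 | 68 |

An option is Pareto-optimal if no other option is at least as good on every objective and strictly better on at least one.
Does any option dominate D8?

D1: worse on corrosion resistance (7 vs 9).
D2: worse on yield strength (620 vs 854).
D3: worse on corrosion resistance (7 vs 9).
D4: worse on yield strength (819 vs 854).
D5: worse on corrosion resistance (5 vs 9).
D6: worse on yield strength (583 vs 854).
D7: worse on yield strength (329 vs 854).
D9: worse on corrosion resistance (2 vs 9).
D10: worse on corrosion resistance (8 vs 9).
No option is at least as good as D8 on every objective and strictly better on one.

No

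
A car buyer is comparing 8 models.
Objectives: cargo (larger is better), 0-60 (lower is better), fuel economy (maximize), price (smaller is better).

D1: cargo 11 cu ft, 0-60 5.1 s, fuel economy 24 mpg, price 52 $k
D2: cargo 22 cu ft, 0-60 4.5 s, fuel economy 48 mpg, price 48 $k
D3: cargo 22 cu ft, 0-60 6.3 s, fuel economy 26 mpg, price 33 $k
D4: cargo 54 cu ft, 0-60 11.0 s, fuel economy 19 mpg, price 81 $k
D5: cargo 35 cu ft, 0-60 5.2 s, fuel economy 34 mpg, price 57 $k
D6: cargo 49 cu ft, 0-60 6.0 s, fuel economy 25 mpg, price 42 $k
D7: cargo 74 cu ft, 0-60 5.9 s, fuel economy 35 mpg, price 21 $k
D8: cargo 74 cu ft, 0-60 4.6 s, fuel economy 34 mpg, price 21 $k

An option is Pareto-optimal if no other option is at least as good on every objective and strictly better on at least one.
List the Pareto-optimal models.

D1: dominated by D2 (cargo 22≥11, 0-60 4.5≤5.1, fuel economy 48≥24, price 48≤52).
D2: not dominated (best 0-60).
D3: dominated by D7 (cargo 74≥22, 0-60 5.9≤6.3, fuel economy 35≥26, price 21≤33).
D4: dominated by D7 (cargo 74≥54, 0-60 5.9≤11.0, fuel economy 35≥19, price 21≤81).
D5: dominated by D8 (cargo 74≥35, 0-60 4.6≤5.2, fuel economy 34≥34, price 21≤57).
D6: dominated by D7 (cargo 74≥49, 0-60 5.9≤6.0, fuel economy 35≥25, price 21≤42).
D7: not dominated.
D8: not dominated.

D2, D7, D8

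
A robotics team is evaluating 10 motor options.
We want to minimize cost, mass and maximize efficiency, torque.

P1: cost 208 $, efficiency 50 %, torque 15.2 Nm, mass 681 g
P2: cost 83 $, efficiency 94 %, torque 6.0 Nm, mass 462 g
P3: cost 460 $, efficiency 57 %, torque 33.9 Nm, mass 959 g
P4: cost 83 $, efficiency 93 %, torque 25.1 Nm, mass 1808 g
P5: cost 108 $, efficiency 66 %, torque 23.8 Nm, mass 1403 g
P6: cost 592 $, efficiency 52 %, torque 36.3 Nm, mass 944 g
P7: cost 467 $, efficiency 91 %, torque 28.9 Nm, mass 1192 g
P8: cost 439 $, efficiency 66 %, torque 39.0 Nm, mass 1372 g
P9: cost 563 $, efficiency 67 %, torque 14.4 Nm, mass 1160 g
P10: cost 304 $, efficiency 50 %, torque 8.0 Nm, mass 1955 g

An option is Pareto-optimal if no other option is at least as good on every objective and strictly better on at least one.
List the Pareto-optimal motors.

P1: not dominated.
P2: not dominated (best efficiency).
P3: not dominated.
P4: not dominated.
P5: not dominated.
P6: not dominated.
P7: not dominated.
P8: not dominated (best torque).
P9: not dominated.
P10: dominated by P1 (cost 208≤304, efficiency 50≥50, torque 15.2≥8.0, mass 681≤1955).

P1, P2, P3, P4, P5, P6, P7, P8, P9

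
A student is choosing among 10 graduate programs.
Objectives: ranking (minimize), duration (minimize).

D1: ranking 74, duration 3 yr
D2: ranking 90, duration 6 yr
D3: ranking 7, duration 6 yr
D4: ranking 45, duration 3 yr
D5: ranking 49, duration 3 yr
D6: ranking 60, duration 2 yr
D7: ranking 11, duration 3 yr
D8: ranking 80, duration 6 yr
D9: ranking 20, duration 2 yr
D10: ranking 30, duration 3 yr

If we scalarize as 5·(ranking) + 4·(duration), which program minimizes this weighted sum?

D3

D1: 5·74 + 4·3 = 382
D2: 5·90 + 4·6 = 474
D3: 5·7 + 4·6 = 59
D4: 5·45 + 4·3 = 237
D5: 5·49 + 4·3 = 257
D6: 5·60 + 4·2 = 308
D7: 5·11 + 4·3 = 67
D8: 5·80 + 4·6 = 424
D9: 5·20 + 4·2 = 108
D10: 5·30 + 4·3 = 162
Lowest: D3 at 59.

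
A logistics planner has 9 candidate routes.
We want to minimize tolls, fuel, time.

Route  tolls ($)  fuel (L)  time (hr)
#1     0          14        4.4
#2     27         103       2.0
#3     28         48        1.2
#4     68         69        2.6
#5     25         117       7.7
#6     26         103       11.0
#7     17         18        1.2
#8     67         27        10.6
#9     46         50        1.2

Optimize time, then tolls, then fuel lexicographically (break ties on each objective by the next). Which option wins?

First minimize time: best is 1.2, kept {#3, #7, #9}.
Then minimize tolls: best is 17, kept {#7}.

#7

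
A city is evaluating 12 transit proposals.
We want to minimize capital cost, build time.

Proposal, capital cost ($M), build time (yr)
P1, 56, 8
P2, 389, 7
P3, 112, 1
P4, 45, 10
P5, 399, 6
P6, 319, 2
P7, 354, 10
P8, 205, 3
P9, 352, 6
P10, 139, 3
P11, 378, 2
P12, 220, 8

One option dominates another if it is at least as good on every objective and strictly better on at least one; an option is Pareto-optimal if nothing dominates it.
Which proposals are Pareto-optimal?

P1: not dominated.
P2: dominated by P3 (capital cost 112≤389, build time 1≤7).
P3: not dominated (best build time).
P4: not dominated (best capital cost).
P5: dominated by P3 (capital cost 112≤399, build time 1≤6).
P6: dominated by P3 (capital cost 112≤319, build time 1≤2).
P7: dominated by P1 (capital cost 56≤354, build time 8≤10).
P8: dominated by P3 (capital cost 112≤205, build time 1≤3).
P9: dominated by P3 (capital cost 112≤352, build time 1≤6).
P10: dominated by P3 (capital cost 112≤139, build time 1≤3).
P11: dominated by P3 (capital cost 112≤378, build time 1≤2).
P12: dominated by P1 (capital cost 56≤220, build time 8≤8).

P1, P3, P4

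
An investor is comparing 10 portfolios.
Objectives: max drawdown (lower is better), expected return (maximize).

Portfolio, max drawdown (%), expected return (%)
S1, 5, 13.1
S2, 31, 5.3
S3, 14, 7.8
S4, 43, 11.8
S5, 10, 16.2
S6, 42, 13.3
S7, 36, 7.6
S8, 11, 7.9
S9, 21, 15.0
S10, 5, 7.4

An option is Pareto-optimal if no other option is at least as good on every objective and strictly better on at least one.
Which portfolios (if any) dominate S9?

S5: max drawdown 10≤21, expected return 16.2≥15.0 — dominates S9.
Others (S1, S2, S3, S4, S6, S7, S8, S10) are each worse than S9 on at least one objective.

S5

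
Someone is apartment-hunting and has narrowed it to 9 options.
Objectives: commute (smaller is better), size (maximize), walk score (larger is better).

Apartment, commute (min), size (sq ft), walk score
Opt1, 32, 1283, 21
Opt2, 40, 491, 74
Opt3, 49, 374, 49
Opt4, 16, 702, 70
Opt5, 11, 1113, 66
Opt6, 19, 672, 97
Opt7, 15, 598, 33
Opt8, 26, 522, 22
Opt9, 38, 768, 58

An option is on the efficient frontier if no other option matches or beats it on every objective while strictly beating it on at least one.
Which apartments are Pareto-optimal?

Opt1: not dominated (best size).
Opt2: dominated by Opt6 (commute 19≤40, size 672≥491, walk score 97≥74).
Opt3: dominated by Opt2 (commute 40≤49, size 491≥374, walk score 74≥49).
Opt4: not dominated.
Opt5: not dominated (best commute).
Opt6: not dominated (best walk score).
Opt7: dominated by Opt5 (commute 11≤15, size 1113≥598, walk score 66≥33).
Opt8: dominated by Opt4 (commute 16≤26, size 702≥522, walk score 70≥22).
Opt9: dominated by Opt5 (commute 11≤38, size 1113≥768, walk score 66≥58).

Opt1, Opt4, Opt5, Opt6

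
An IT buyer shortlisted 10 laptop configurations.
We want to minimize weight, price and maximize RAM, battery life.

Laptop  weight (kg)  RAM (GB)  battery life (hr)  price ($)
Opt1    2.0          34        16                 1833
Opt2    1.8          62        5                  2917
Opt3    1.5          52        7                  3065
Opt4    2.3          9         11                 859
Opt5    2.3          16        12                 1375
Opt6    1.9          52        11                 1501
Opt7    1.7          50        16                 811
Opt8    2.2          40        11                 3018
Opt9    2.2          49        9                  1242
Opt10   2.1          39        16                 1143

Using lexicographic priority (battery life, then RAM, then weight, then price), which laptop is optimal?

Opt7

First maximize battery life: best is 16, kept {Opt1, Opt7, Opt10}.
Then maximize RAM: best is 50, kept {Opt7}.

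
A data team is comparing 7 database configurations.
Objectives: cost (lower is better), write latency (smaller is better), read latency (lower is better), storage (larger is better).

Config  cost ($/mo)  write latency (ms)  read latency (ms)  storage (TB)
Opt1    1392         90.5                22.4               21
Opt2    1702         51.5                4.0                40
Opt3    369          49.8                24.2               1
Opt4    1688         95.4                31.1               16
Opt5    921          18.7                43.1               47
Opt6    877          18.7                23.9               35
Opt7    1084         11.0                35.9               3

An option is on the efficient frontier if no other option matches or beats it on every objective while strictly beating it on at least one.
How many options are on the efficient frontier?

6

Opt1: not dominated.
Opt2: not dominated (best read latency).
Opt3: not dominated (best cost).
Opt4: dominated by Opt1 (cost 1392≤1688, write latency 90.5≤95.4, read latency 22.4≤31.1, storage 21≥16).
Opt5: not dominated (best storage).
Opt6: not dominated.
Opt7: not dominated (best write latency).
Pareto-optimal: Opt1, Opt2, Opt3, Opt5, Opt6, Opt7 → 6.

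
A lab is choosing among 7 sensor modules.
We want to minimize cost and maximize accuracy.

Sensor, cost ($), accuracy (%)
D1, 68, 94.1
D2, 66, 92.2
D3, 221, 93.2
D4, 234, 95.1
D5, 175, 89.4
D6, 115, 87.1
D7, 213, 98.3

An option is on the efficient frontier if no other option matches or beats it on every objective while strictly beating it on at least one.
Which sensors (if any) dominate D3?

D1: cost 68≤221, accuracy 94.1≥93.2 — dominates D3.
D7: cost 213≤221, accuracy 98.3≥93.2 — dominates D3.
Others (D2, D4, D5, D6) are each worse than D3 on at least one objective.

D1, D7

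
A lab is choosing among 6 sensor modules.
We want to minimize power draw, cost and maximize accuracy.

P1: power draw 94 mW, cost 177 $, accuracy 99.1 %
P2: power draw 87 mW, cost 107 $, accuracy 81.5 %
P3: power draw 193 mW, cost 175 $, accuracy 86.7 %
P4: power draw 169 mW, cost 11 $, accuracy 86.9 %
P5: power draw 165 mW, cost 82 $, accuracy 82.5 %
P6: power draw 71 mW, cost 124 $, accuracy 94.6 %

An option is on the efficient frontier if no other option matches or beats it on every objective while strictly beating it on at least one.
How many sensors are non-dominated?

P1: not dominated (best accuracy).
P2: not dominated.
P3: dominated by P4 (power draw 169≤193, cost 11≤175, accuracy 86.9≥86.7).
P4: not dominated (best cost).
P5: not dominated.
P6: not dominated (best power draw).
Pareto-optimal: P1, P2, P4, P5, P6 → 5.

5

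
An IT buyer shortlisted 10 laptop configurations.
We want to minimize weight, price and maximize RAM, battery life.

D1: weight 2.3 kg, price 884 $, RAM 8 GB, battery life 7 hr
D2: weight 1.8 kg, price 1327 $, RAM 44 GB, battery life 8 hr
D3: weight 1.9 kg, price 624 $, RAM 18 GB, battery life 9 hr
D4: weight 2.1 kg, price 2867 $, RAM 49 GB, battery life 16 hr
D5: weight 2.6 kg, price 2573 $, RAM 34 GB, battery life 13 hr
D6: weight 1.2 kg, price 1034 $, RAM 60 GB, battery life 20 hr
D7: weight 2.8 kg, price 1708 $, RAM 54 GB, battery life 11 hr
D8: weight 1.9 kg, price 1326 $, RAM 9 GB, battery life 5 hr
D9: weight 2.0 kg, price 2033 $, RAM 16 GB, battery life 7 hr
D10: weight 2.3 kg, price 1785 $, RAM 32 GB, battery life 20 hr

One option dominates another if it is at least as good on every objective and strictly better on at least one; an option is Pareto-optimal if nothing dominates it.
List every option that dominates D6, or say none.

none

D1: worse on weight (2.3 vs 1.2).
D2: worse on weight (1.8 vs 1.2).
D3: worse on weight (1.9 vs 1.2).
D4: worse on weight (2.1 vs 1.2).
D5: worse on weight (2.6 vs 1.2).
D7: worse on weight (2.8 vs 1.2).
D8: worse on weight (1.9 vs 1.2).
D9: worse on weight (2.0 vs 1.2).
D10: worse on weight (2.3 vs 1.2).
No option dominates D6.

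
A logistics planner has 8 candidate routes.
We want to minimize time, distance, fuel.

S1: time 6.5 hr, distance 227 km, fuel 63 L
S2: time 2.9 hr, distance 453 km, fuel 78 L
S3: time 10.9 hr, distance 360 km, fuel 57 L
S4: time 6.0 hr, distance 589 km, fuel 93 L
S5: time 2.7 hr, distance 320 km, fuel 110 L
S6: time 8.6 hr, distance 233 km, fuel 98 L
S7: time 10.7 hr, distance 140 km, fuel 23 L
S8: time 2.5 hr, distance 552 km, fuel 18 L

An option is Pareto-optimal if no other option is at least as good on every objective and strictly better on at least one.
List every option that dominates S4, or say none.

S2: time 2.9≤6.0, distance 453≤589, fuel 78≤93 — dominates S4.
S8: time 2.5≤6.0, distance 552≤589, fuel 18≤93 — dominates S4.
Others (S1, S3, S5, S6, S7) are each worse than S4 on at least one objective.

S2, S8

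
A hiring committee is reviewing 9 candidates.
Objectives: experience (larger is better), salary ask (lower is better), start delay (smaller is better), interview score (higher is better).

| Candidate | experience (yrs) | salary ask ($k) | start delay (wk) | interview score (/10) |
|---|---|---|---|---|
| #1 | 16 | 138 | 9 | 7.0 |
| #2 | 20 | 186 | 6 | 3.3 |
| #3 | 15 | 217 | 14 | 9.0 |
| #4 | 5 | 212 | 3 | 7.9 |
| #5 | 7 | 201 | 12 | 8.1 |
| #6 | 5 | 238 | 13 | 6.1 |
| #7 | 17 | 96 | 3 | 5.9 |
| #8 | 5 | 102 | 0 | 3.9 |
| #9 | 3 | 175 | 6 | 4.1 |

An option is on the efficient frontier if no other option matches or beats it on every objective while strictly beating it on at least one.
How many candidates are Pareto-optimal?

7

#1: not dominated.
#2: not dominated (best experience).
#3: not dominated (best interview score).
#4: not dominated.
#5: not dominated.
#6: dominated by #1 (experience 16≥5, salary ask 138≤238, start delay 9≤13, interview score 7.0≥6.1).
#7: not dominated (best salary ask).
#8: not dominated (best start delay).
#9: dominated by #7 (experience 17≥3, salary ask 96≤175, start delay 3≤6, interview score 5.9≥4.1).
Pareto-optimal: #1, #2, #3, #4, #5, #7, #8 → 7.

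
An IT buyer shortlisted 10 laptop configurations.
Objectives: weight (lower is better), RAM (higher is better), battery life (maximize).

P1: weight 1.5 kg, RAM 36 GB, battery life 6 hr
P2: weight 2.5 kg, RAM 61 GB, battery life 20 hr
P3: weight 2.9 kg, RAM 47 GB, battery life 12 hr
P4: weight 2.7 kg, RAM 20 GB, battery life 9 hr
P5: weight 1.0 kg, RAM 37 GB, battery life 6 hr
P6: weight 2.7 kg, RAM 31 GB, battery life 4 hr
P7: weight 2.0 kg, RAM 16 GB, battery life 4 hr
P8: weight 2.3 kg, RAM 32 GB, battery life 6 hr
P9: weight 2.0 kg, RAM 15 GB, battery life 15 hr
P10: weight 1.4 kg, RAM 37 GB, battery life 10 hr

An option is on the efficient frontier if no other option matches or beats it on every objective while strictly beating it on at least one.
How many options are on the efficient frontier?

P1: dominated by P5 (weight 1.0≤1.5, RAM 37≥36, battery life 6≥6).
P2: not dominated (best RAM).
P3: dominated by P2 (weight 2.5≤2.9, RAM 61≥47, battery life 20≥12).
P4: dominated by P2 (weight 2.5≤2.7, RAM 61≥20, battery life 20≥9).
P5: not dominated (best weight).
P6: dominated by P1 (weight 1.5≤2.7, RAM 36≥31, battery life 6≥4).
P7: dominated by P1 (weight 1.5≤2.0, RAM 36≥16, battery life 6≥4).
P8: dominated by P1 (weight 1.5≤2.3, RAM 36≥32, battery life 6≥6).
P9: not dominated.
P10: not dominated.
Pareto-optimal: P2, P5, P9, P10 → 4.

4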